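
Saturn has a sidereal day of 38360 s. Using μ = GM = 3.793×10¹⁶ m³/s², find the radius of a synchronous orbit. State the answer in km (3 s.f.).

A synchronous orbit has period T, so by Kepler's third law a = (μT²/4π²)^(1/3).
μT²/4π² = 3.793×10¹⁶ × (3.836×10⁴)² / 39.48 = 1.414×10²⁴ m³.
a = 1.122×10⁸ m = 1.1223×10⁵ km.

r_sync ≈ 1.12×10⁵ km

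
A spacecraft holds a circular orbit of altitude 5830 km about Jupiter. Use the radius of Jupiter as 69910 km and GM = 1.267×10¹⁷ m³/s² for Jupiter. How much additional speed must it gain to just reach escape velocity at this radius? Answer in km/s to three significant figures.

Δv ≈ 16.9 km/s

r = 69910 + 5830 = 75740 km = 7.5740×10⁷ m.
Circular speed v_c = √(μ/r) = 40900 m/s.
Escape speed v_esc = √(2μ/r) = √2 × v_c = 57840 m/s.
Δv = v_esc − v_c = 16940 m/s = 16.94 km/s.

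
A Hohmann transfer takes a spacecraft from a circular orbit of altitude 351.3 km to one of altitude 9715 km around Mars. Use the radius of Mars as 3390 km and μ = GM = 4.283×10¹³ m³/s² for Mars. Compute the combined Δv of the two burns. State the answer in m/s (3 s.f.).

Δv_total ≈ 1440 m/s

r₁ = 3390 + 351.3 = 3741.3 km = 3.7413×10⁶ m.
r₂ = 3390 + 9715 = 13105 km = 1.3105×10⁷ m.
Transfer ellipse a_t = (r₁ + r₂)/2 = 8.423×10⁶ m.
At r₁: circular v_c1 = √(μ/r₁) = 3383 m/s; transfer-periapsis v_p = √[μ(2/r₁ − 1/a_t)] = 4220 m/s.
Δv₁ = v_p − v_c1 = 836.8 m/s.
At r₂: circular v_c2 = √(μ/r₂) = 1808 m/s; transfer-apoapsis v_a = √[μ(2/r₂ − 1/a_t)] = 1205 m/s.
Δv₂ = v_c2 − v_a = 603.0 m/s.
Total Δv = Δv₁ + Δv₂ = 1440 m/s.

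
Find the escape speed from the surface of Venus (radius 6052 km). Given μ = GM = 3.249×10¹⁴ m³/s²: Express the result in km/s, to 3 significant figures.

v_esc ≈ 10.4 km/s

r = R = 6.052×10⁶ m.
Escape speed v_esc = √(2μ/r) = √(2 × 3.249×10¹⁴ / 6.052×10⁶) = √(1.074×10⁸) = 10360 m/s.
= 10.36 km/s.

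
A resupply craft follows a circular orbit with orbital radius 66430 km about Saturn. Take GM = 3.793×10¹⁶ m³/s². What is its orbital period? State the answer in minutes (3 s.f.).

T ≈ 291 minutes

r = 66430 km = 6.643×10⁷ m.
Kepler's third law: T = 2π√(r³/μ) = 2π√((6.643×10⁷)³ / 3.793×10¹⁶).
r³/μ = 7.729×10⁶ s², so T = 2π × 2.780×10³ = 1.747×10⁴ s.
Converting: 1.747×10⁴ s ÷ 60.00 = 291.1 minutes.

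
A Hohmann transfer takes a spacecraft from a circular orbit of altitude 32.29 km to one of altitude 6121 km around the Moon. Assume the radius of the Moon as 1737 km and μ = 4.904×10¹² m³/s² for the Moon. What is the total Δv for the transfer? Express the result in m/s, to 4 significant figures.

Δv_total ≈ 773.3 m/s

r₁ = 1737 + 32.29 = 1769.3 km = 1.7693×10⁶ m.
r₂ = 1737 + 6121 = 7858.0 km = 7.8580×10⁶ m.
Transfer ellipse a_t = (r₁ + r₂)/2 = 4.814×10⁶ m.
At r₁: circular v_c1 = √(μ/r₁) = 1665 m/s; transfer-perilune v_p = √[μ(2/r₁ − 1/a_t)] = 2127 m/s.
Δv₁ = v_p − v_c1 = 462.3 m/s.
At r₂: circular v_c2 = √(μ/r₂) = 790.0 m/s; transfer-apolune v_a = √[μ(2/r₂ − 1/a_t)] = 478.9 m/s.
Δv₂ = v_c2 − v_a = 311.0 m/s.
Total Δv = Δv₁ + Δv₂ = 773.3 m/s.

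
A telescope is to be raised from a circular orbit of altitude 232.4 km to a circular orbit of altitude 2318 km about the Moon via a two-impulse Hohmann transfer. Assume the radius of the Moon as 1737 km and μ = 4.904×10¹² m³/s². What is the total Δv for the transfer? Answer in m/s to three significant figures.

r₁ = 1737 + 232.4 = 1969.4 km = 1.9694×10⁶ m.
r₂ = 1737 + 2318 = 4055.0 km = 4.0550×10⁶ m.
Transfer ellipse a_t = (r₁ + r₂)/2 = 3.012×10⁶ m.
At r₁: circular v_c1 = √(μ/r₁) = 1578 m/s; transfer-perilune v_p = √[μ(2/r₁ − 1/a_t)] = 1831 m/s.
Δv₁ = v_p − v_c1 = 252.9 m/s.
At r₂: circular v_c2 = √(μ/r₂) = 1100 m/s; transfer-apolune v_a = √[μ(2/r₂ − 1/a_t)] = 889.2 m/s.
Δv₂ = v_c2 − v_a = 210.5 m/s.
Total Δv = Δv₁ + Δv₂ = 463.4 m/s.

Δv_total ≈ 463 m/s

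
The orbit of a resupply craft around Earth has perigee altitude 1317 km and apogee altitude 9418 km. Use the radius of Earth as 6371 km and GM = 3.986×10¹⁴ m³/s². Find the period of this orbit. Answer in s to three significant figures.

T ≈ 12700 s

r_p = 6371 + 1317 = 7688.0 km = 7.6880×10⁶ m.
r_a = 6371 + 9418 = 15789 km = 1.5789×10⁷ m.
Semi-major axis a = (r_p + r_a)/2 = (7688.0 + 15789)/2 = 11738 km = 1.174×10⁷ m.
By Kepler's third law T = 2π√(a³/μ) = 2π × 2.014×10³ = 1.266×10⁴ s.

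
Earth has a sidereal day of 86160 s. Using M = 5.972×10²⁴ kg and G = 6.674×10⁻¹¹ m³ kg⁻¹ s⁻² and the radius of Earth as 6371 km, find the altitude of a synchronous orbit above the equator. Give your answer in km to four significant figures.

h_sync ≈ 35790 km

μ = GM = 6.674×10⁻¹¹ × 5.972×10²⁴ = 3.986×10¹⁴ m³/s².
A synchronous orbit has period T, so by Kepler's third law a = (μT²/4π²)^(1/3).
μT²/4π² = 3.986×10¹⁴ × (8.616×10⁴)² / 39.48 = 7.495×10²² m³.
a = 4.216×10⁷ m = 42162 km.
Altitude h = a − R = 42162 − 6371 = 35791 km.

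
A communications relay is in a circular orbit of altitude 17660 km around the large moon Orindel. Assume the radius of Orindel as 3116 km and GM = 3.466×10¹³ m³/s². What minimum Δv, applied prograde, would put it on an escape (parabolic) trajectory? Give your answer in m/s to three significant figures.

Δv ≈ 535 m/s

r = 3116 + 17660 = 20776 km = 2.0776×10⁷ m.
Circular speed v_c = √(μ/r) = 1292 m/s.
Escape speed v_esc = √(2μ/r) = √2 × v_c = 1827 m/s.
Δv = v_esc − v_c = 535.0 m/s.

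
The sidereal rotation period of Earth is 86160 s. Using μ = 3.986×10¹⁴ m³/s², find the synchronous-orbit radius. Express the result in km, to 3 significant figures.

A synchronous orbit has period T, so by Kepler's third law a = (μT²/4π²)^(1/3).
μT²/4π² = 3.986×10¹⁴ × (8.616×10⁴)² / 39.48 = 7.495×10²² m³.
a = 4.216×10⁷ m = 42163 km.

r_sync ≈ 42200 km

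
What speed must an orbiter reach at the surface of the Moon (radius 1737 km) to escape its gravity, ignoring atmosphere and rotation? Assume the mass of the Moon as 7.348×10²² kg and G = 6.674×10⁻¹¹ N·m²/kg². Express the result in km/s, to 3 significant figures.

v_esc ≈ 2.38 km/s

μ = GM = 6.674×10⁻¹¹ × 7.348×10²² = 4.904×10¹² m³/s².
r = R = 1.737×10⁶ m.
Escape speed v_esc = √(2μ/r) = √(2 × 4.904×10¹² / 1.737×10⁶) = √(5.647×10⁶) = 2376 m/s.
= 2.376 km/s.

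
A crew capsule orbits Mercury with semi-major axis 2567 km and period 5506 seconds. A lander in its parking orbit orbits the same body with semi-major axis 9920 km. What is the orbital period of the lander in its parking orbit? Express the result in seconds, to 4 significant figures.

Kepler's third law: T² ∝ a³, so T₂ = T₁ (a₂/a₁)^(3/2).
a₂/a₁ = 3.864, (a₂/a₁)^(3/2) = 7.597.
T₂ = 5506 × 7.597 = 41830 seconds.

T₂ ≈ 41830 seconds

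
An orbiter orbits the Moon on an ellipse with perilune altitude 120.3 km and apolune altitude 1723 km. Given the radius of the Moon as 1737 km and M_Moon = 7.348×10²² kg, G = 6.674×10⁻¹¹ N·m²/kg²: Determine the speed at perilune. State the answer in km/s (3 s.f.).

v ≈ 1.85 km/s

μ = GM = 6.674×10⁻¹¹ × 7.348×10²² = 4.904×10¹² m³/s².
r_p = 1737 + 120.3 = 1857.3 km = 1.8573×10⁶ m.
r_a = 1737 + 1723 = 3460.0 km = 3.4600×10⁶ m.
Semi-major axis a = (r_p + r_a)/2 = 2658.7 km = 2.659×10⁶ m.
Vis-viva: v² = μ(2/r − 1/a) = 4.904×10¹² × (1.077×10⁻⁶ − 3.761×10⁻⁷) = 3.436×10⁶ m²/s².
v = 1854 m/s = 1.854 km/s.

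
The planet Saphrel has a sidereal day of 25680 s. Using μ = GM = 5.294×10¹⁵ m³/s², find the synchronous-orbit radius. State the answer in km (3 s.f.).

r_sync ≈ 44600 km

A synchronous orbit has period T, so by Kepler's third law a = (μT²/4π²)^(1/3).
μT²/4π² = 5.294×10¹⁵ × (2.568×10⁴)² / 39.48 = 8.843×10²² m³.
a = 4.455×10⁷ m = 44552 km.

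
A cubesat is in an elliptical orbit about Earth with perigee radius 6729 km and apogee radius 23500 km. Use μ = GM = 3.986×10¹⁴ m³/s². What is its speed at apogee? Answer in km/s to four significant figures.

v ≈ 2.748 km/s

Semi-major axis a = (r_p + r_a)/2 = 15114 km = 1.511×10⁷ m.
Vis-viva: v² = μ(2/r − 1/a) = 3.986×10¹⁴ × (8.511×10⁻⁸ − 6.616×10⁻⁸) = 7.551×10⁶ m²/s².
v = 2748 m/s = 2.748 km/s.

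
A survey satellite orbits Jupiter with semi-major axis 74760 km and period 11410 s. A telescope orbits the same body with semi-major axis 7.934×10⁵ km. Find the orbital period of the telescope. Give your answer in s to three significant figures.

Kepler's third law: T² ∝ a³, so T₂ = T₁ (a₂/a₁)^(3/2).
a₂/a₁ = 10.61, (a₂/a₁)^(3/2) = 34.57.
T₂ = 11410 × 34.57 = 3.945×10⁵ s.

T₂ ≈ 3.94×10⁵ s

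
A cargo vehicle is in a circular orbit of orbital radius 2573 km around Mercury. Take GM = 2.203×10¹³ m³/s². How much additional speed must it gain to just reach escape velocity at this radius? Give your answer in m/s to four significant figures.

Δv ≈ 1212 m/s

r = 2573 km = 2.573×10⁶ m.
Circular speed v_c = √(μ/r) = 2926 m/s.
Escape speed v_esc = √(2μ/r) = √2 × v_c = 4138 m/s.
Δv = v_esc − v_c = 1212 m/s.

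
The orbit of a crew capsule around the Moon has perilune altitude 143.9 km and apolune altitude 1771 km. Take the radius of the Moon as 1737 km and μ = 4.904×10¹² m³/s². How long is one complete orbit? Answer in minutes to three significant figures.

r_p = 1737 + 143.9 = 1880.9 km = 1.8809×10⁶ m.
r_a = 1737 + 1771 = 3508.0 km = 3.5080×10⁶ m.
Semi-major axis a = (r_p + r_a)/2 = (1880.9 + 3508.0)/2 = 2694.4 km = 2.694×10⁶ m.
By Kepler's third law T = 2π√(a³/μ) = 2π × 1.997×10³ = 1.255×10⁴ s.
= 209.2 minutes.

T ≈ 209 minutes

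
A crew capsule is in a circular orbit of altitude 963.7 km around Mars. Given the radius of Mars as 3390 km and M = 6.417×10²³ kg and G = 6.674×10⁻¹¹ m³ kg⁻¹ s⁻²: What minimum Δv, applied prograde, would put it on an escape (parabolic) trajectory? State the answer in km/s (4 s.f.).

μ = GM = 6.674×10⁻¹¹ × 6.417×10²³ = 4.283×10¹³ m³/s².
r = 3390 + 963.7 = 4353.7 km = 4.3537×10⁶ m.
Circular speed v_c = √(μ/r) = 3136 m/s.
Escape speed v_esc = √(2μ/r) = √2 × v_c = 4436 m/s.
Δv = v_esc − v_c = 1299 m/s = 1.299 km/s.

Δv ≈ 1.299 km/s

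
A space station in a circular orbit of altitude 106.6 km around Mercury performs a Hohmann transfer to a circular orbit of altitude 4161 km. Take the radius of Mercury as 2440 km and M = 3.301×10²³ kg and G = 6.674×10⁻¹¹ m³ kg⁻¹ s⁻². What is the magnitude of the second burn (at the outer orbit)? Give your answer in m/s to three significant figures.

μ = GM = 6.674×10⁻¹¹ × 3.301×10²³ = 2.203×10¹³ m³/s².
r₁ = 2440 + 106.6 = 2546.6 km = 2.5466×10⁶ m.
r₂ = 2440 + 4161 = 6601.0 km = 6.6010×10⁶ m.
Transfer ellipse a_t = (r₁ + r₂)/2 = 4.574×10⁶ m.
At r₁: circular v_c1 = √(μ/r₁) = 2941 m/s; transfer-periherm v_p = √[μ(2/r₁ − 1/a_t)] = 3533 m/s.
At r₂: circular v_c2 = √(μ/r₂) = 1827 m/s; transfer-apoherm v_a = √[μ(2/r₂ − 1/a_t)] = 1363 m/s.
Δv₂ = v_c2 − v_a = 463.7 m/s.

Δv ≈ 464 m/s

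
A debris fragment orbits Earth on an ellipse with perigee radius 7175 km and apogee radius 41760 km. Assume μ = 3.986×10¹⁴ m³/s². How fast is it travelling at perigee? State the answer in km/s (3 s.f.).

v ≈ 9.74 km/s

Semi-major axis a = (r_p + r_a)/2 = 24468 km = 2.447×10⁷ m.
Vis-viva: v² = μ(2/r − 1/a) = 3.986×10¹⁴ × (2.787×10⁻⁷ − 4.087×10⁻⁸) = 9.482×10⁷ m²/s².
v = 9737 m/s = 9.737 km/s.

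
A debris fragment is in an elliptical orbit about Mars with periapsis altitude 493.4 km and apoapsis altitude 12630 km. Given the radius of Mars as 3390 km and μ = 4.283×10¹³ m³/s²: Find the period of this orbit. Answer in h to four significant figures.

r_p = 3390 + 493.4 = 3883.4 km = 3.8834×10⁶ m.
r_a = 3390 + 12630 = 16020 km = 1.6020×10⁷ m.
Semi-major axis a = (r_p + r_a)/2 = (3883.4 + 16020)/2 = 9951.7 km = 9.952×10⁶ m.
By Kepler's third law T = 2π√(a³/μ) = 2π × 4.797×10³ = 3.014×10⁴ s.
= 8.372 h.

T ≈ 8.372 h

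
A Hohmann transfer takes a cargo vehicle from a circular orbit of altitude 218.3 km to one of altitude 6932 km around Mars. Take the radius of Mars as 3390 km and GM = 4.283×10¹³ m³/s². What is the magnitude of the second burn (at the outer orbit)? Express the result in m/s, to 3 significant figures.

Δv ≈ 571 m/s

r₁ = 3390 + 218.3 = 3608.3 km = 3.6083×10⁶ m.
r₂ = 3390 + 6932 = 10322 km = 1.0322×10⁷ m.
Transfer ellipse a_t = (r₁ + r₂)/2 = 6.965×10⁶ m.
At r₁: circular v_c1 = √(μ/r₁) = 3445 m/s; transfer-periapsis v_p = √[μ(2/r₁ − 1/a_t)] = 4194 m/s.
At r₂: circular v_c2 = √(μ/r₂) = 2037 m/s; transfer-apoapsis v_a = √[μ(2/r₂ − 1/a_t)] = 1466 m/s.
Δv₂ = v_c2 − v_a = 570.9 m/s.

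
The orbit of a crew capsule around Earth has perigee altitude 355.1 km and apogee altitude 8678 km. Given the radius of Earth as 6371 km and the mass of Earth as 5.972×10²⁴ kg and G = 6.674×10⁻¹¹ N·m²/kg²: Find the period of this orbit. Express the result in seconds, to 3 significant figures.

T ≈ 11300 seconds

μ = GM = 6.674×10⁻¹¹ × 5.972×10²⁴ = 3.986×10¹⁴ m³/s².
r_p = 6371 + 355.1 = 6726.1 km = 6.7261×10⁶ m.
r_a = 6371 + 8678 = 15049 km = 1.5049×10⁷ m.
Semi-major axis a = (r_p + r_a)/2 = (6726.1 + 15049)/2 = 10888 km = 1.089×10⁷ m.
By Kepler's third law T = 2π√(a³/μ) = 2π × 1.799×10³ = 1.131×10⁴ s.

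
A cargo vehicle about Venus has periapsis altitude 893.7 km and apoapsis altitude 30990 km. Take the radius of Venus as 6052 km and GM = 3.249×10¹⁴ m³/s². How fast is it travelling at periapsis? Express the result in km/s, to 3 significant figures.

r_p = 6052 + 893.7 = 6945.7 km = 6.9457×10⁶ m.
r_a = 6052 + 30990 = 37042 km = 3.7042×10⁷ m.
Semi-major axis a = (r_p + r_a)/2 = 21994 km = 2.199×10⁷ m.
Vis-viva: v² = μ(2/r − 1/a) = 3.249×10¹⁴ × (2.879×10⁻⁷ − 4.547×10⁻⁸) = 7.878×10⁷ m²/s².
v = 8876 m/s = 8.876 km/s.

v ≈ 8.88 km/s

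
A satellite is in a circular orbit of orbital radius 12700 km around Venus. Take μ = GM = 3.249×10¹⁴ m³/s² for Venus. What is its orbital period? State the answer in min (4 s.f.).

T ≈ 262.9 min

r = 12700 km = 1.270×10⁷ m.
Kepler's third law: T = 2π√(r³/μ) = 2π√((1.270×10⁷)³ / 3.249×10¹⁴).
r³/μ = 6.305×10⁶ s², so T = 2π × 2.511×10³ = 1.578×10⁴ s.
Converting: 1.578×10⁴ s ÷ 60.00 = 262.9 min.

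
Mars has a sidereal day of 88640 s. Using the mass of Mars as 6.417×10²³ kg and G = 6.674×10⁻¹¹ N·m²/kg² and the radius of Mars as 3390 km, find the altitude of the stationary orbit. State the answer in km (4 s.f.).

h_sync ≈ 17040 km

μ = GM = 6.674×10⁻¹¹ × 6.417×10²³ = 4.283×10¹³ m³/s².
A synchronous orbit has period T, so by Kepler's third law a = (μT²/4π²)^(1/3).
μT²/4π² = 4.283×10¹³ × (8.864×10⁴)² / 39.48 = 8.524×10²¹ m³.
a = 2.043×10⁷ m = 20427 km.
Altitude h = a − R = 20427 − 3390 = 17037 km.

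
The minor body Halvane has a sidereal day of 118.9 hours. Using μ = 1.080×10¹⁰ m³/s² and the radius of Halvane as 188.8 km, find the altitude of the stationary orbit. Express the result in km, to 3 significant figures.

h_sync ≈ 3500 km

T = 118.9 hours = 4.280×10⁵ s.
A synchronous orbit has period T, so by Kepler's third law a = (μT²/4π²)^(1/3).
μT²/4π² = 1.080×10¹⁰ × (4.280×10⁵)² / 39.48 = 5.012×10¹⁹ m³.
a = 3.687×10⁶ m = 3687.0 km.
Altitude h = a − R = 3687.0 − 188.8 = 3498.2 km.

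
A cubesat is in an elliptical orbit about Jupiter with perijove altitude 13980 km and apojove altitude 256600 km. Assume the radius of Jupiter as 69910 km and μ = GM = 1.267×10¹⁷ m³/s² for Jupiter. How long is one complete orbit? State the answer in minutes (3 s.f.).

T ≈ 865 minutes

r_p = 69910 + 13980 = 83890 km = 8.3890×10⁷ m.
r_a = 69910 + 256600 = 326510 km = 3.2651×10⁸ m.
Semi-major axis a = (r_p + r_a)/2 = (83890 + 3.2651×10⁵)/2 = 2.0520×10⁵ km = 2.052×10⁸ m.
By Kepler's third law T = 2π√(a³/μ) = 2π × 8.258×10³ = 5.189×10⁴ s.
= 864.8 minutes.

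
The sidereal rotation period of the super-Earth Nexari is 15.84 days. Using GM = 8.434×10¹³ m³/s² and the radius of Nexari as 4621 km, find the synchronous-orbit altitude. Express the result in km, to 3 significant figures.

h_sync ≈ 1.54×10⁵ km

T = 15.84 days = 1.369×10⁶ s.
A synchronous orbit has period T, so by Kepler's third law a = (μT²/4π²)^(1/3).
μT²/4π² = 8.434×10¹³ × (1.369×10⁶)² / 39.48 = 4.001×10²⁴ m³.
a = 1.588×10⁸ m = 1.5876×10⁵ km.
Altitude h = a − R = 1.5876×10⁵ − 4621 = 1.5414×10⁵ km.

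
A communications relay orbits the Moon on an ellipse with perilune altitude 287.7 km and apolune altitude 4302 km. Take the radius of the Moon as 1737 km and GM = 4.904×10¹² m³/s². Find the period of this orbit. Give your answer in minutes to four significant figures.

T ≈ 382.8 minutes

r_p = 1737 + 287.7 = 2024.7 km = 2.0247×10⁶ m.
r_a = 1737 + 4302 = 6039.0 km = 6.0390×10⁶ m.
Semi-major axis a = (r_p + r_a)/2 = (2024.7 + 6039.0)/2 = 4031.8 km = 4.032×10⁶ m.
By Kepler's third law T = 2π√(a³/μ) = 2π × 3.656×10³ = 2.297×10⁴ s.
= 382.8 minutes.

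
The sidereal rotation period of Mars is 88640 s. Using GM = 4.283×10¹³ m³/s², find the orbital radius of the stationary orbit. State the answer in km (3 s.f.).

A synchronous orbit has period T, so by Kepler's third law a = (μT²/4π²)^(1/3).
μT²/4π² = 4.283×10¹³ × (8.864×10⁴)² / 39.48 = 8.524×10²¹ m³.
a = 2.043×10⁷ m = 20428 km.

r_sync ≈ 20400 km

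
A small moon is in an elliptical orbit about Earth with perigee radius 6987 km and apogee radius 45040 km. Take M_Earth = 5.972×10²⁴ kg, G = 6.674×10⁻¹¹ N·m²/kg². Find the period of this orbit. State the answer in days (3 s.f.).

T ≈ 0.483 days

μ = GM = 6.674×10⁻¹¹ × 5.972×10²⁴ = 3.986×10¹⁴ m³/s².
Semi-major axis a = (r_p + r_a)/2 = (6987.0 + 45040)/2 = 26014 km = 2.601×10⁷ m.
By Kepler's third law T = 2π√(a³/μ) = 2π × 6.646×10³ = 4.176×10⁴ s.
= 0.4833 days.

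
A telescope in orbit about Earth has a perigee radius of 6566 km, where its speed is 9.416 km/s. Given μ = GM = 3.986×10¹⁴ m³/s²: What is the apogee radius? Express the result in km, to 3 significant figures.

apogee radius ≈ 17800 km

r_p = 6.566×10⁶ m.
Specific energy ε = v²/2 − μ/r = -1.638×10⁷ J/kg, so a = −μ/(2ε) = 1.217×10⁷ m.
The apsides satisfy r_p + r_a = 2a, so the apogee radius is 2a − r_p = 1.777×10⁷ m = 17774 km.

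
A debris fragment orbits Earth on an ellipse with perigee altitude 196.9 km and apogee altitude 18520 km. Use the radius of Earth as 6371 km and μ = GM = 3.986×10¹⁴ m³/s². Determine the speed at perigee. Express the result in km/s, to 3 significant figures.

v ≈ 9.80 km/s

r_p = 6371 + 196.9 = 6567.9 km = 6.5679×10⁶ m.
r_a = 6371 + 18520 = 24891 km = 2.4891×10⁷ m.
Semi-major axis a = (r_p + r_a)/2 = 15729 km = 1.573×10⁷ m.
Vis-viva: v² = μ(2/r − 1/a) = 3.986×10¹⁴ × (3.045×10⁻⁷ − 6.358×10⁻⁸) = 9.604×10⁷ m²/s².
v = 9800 m/s = 9.800 km/s.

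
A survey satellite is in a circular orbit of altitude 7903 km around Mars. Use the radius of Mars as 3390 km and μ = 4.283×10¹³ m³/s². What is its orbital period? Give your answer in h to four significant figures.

T ≈ 10.12 h

r = 3390 + 7903 = 11293 km = 1.1293×10⁷ m.
Kepler's third law: T = 2π√(r³/μ) = 2π√((1.129×10⁷)³ / 4.283×10¹³).
r³/μ = 3.363×10⁷ s², so T = 2π × 5.799×10³ = 3.644×10⁴ s.
Converting: 3.644×10⁴ s ÷ 3600 = 10.12 h.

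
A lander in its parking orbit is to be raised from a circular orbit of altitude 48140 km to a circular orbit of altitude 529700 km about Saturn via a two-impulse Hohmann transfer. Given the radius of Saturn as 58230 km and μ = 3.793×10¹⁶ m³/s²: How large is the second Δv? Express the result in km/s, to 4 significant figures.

r₁ = 58230 + 48140 = 106370 km = 1.0637×10⁸ m.
r₂ = 58230 + 529700 = 587930 km = 5.8793×10⁸ m.
Transfer ellipse a_t = (r₁ + r₂)/2 = 3.472×10⁸ m.
At r₁: circular v_c1 = √(μ/r₁) = 18880 m/s; transfer-perikrone v_p = √[μ(2/r₁ − 1/a_t)] = 24570 m/s.
At r₂: circular v_c2 = √(μ/r₂) = 8032 m/s; transfer-apokrone v_a = √[μ(2/r₂ − 1/a_t)] = 4446 m/s.
Δv₂ = v_c2 − v_a = 3586 m/s.
= 3.586 km/s.

Δv ≈ 3.586 km/s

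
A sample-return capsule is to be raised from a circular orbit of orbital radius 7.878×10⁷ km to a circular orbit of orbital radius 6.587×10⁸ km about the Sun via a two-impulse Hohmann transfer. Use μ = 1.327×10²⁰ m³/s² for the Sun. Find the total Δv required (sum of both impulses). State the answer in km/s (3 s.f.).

r₁ = 7.878×10⁷ km = 7.878×10¹⁰ m.
r₂ = 6.587×10⁸ km = 6.587×10¹¹ m.
Transfer ellipse a_t = (r₁ + r₂)/2 = 3.687×10¹¹ m.
At r₁: circular v_c1 = √(μ/r₁) = 41040 m/s; transfer-perihelion v_p = √[μ(2/r₁ − 1/a_t)] = 54850 m/s.
Δv₁ = v_p − v_c1 = 13810 m/s.
At r₂: circular v_c2 = √(μ/r₂) = 14190 m/s; transfer-aphelion v_a = √[μ(2/r₂ − 1/a_t)] = 6561 m/s.
Δv₂ = v_c2 − v_a = 7633 m/s.
Total Δv = Δv₁ + Δv₂ = 21450 m/s = 21.45 km/s.

Δv_total ≈ 21.4 km/s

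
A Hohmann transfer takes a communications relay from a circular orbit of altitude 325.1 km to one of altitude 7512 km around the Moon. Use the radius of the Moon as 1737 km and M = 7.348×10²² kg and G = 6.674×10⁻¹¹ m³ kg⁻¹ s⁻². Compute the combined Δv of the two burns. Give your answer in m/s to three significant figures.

Δv_total ≈ 718 m/s

μ = GM = 6.674×10⁻¹¹ × 7.348×10²² = 4.904×10¹² m³/s².
r₁ = 1737 + 325.1 = 2062.1 km = 2.0621×10⁶ m.
r₂ = 1737 + 7512 = 9249.0 km = 9.2490×10⁶ m.
Transfer ellipse a_t = (r₁ + r₂)/2 = 5.656×10⁶ m.
At r₁: circular v_c1 = √(μ/r₁) = 1542 m/s; transfer-perilune v_p = √[μ(2/r₁ − 1/a_t)] = 1972 m/s.
Δv₁ = v_p − v_c1 = 430.0 m/s.
At r₂: circular v_c2 = √(μ/r₂) = 728.2 m/s; transfer-apolune v_a = √[μ(2/r₂ − 1/a_t)] = 439.7 m/s.
Δv₂ = v_c2 − v_a = 288.5 m/s.
Total Δv = Δv₁ + Δv₂ = 718.5 m/s.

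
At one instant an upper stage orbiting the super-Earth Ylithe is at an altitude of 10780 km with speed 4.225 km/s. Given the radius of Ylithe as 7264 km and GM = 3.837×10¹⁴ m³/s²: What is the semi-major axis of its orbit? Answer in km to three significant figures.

a ≈ 15500 km

r = 7264 + 10780 = 18044 km = 1.804×10⁷ m.
Specific orbital energy ε = v²/2 − μ/r = (4225)²/2 − 3.837×10¹⁴/1.804×10⁷ = -1.234×10⁷ J/kg.
Since ε = −μ/(2a), a = −μ/(2ε) = 1.555×10⁷ m = 15548 km.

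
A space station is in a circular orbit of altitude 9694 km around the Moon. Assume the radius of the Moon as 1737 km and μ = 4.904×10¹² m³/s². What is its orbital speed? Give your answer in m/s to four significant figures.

v ≈ 655.0 m/s

r = 1737 + 9694 = 11431 km = 1.1431×10⁷ m.
For a circular orbit v = √(μ/r) = √(4.904×10¹² / 1.143×10⁷) = √(4.290×10⁵) = 655.0 m/s.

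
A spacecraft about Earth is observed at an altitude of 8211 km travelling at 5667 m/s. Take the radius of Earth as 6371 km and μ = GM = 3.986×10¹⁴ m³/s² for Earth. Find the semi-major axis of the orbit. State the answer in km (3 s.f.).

r = 6371 + 8211 = 14582 km = 1.458×10⁷ m.
Vis-viva rearranged: 1/a = 2/r − v²/μ = 1.372×10⁻⁷ − 8.057×10⁻⁸ = 5.659×10⁻⁸ m⁻¹.
a = 1.767×10⁷ m = 17672 km.

a ≈ 17700 km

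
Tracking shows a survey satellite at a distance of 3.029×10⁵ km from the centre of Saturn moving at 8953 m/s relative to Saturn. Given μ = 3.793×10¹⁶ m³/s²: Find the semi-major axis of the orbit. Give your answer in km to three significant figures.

r = 3.029×10⁸ m.
Specific orbital energy ε = v²/2 − μ/r = (8953)²/2 − 3.793×10¹⁶/3.029×10⁸ = -8.514×10⁷ J/kg.
Since ε = −μ/(2a), a = −μ/(2ε) = 2.227×10⁸ m = 2.2274×10⁵ km.

a ≈ 2.23×10⁵ km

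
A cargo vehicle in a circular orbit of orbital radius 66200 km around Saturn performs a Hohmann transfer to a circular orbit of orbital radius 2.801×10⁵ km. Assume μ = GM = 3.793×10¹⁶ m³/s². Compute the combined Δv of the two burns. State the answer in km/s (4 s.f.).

Δv_total ≈ 10.95 km/s

r₁ = 66200 km = 6.620×10⁷ m.
r₂ = 2.801×10⁵ km = 2.801×10⁸ m.
Transfer ellipse a_t = (r₁ + r₂)/2 = 1.732×10⁸ m.
At r₁: circular v_c1 = √(μ/r₁) = 23940 m/s; transfer-perikrone v_p = √[μ(2/r₁ − 1/a_t)] = 30440 m/s.
Δv₁ = v_p − v_c1 = 6508 m/s.
At r₂: circular v_c2 = √(μ/r₂) = 11640 m/s; transfer-apokrone v_a = √[μ(2/r₂ − 1/a_t)] = 7195 m/s.
Δv₂ = v_c2 − v_a = 4441 m/s.
Total Δv = Δv₁ + Δv₂ = 10950 m/s = 10.95 km/s.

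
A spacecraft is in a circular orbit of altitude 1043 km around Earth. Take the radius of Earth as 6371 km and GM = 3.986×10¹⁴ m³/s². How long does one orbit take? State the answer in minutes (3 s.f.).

T ≈ 106 minutes

r = 6371 + 1043 = 7414.0 km = 7.4140×10⁶ m.
Kepler's third law: T = 2π√(r³/μ) = 2π√((7.414×10⁶)³ / 3.986×10¹⁴).
r³/μ = 1.022×10⁶ s², so T = 2π × 1.011×10³ = 6.353×10³ s.
Converting: 6.353×10³ s ÷ 60.00 = 105.9 minutes.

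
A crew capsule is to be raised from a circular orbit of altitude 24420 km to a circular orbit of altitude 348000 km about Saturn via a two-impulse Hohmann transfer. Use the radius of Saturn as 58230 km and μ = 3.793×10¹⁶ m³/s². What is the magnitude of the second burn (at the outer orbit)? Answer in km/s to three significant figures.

Δv ≈ 4.04 km/s

r₁ = 58230 + 24420 = 82650 km = 8.2650×10⁷ m.
r₂ = 58230 + 348000 = 406230 km = 4.0623×10⁸ m.
Transfer ellipse a_t = (r₁ + r₂)/2 = 2.444×10⁸ m.
At r₁: circular v_c1 = √(μ/r₁) = 21420 m/s; transfer-perikrone v_p = √[μ(2/r₁ − 1/a_t)] = 27620 m/s.
At r₂: circular v_c2 = √(μ/r₂) = 9663 m/s; transfer-apokrone v_a = √[μ(2/r₂ − 1/a_t)] = 5619 m/s.
Δv₂ = v_c2 − v_a = 4044 m/s.
= 4.044 km/s.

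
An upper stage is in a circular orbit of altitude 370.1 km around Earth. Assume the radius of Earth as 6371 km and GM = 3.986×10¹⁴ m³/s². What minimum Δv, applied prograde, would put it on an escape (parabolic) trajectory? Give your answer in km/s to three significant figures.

r = 6371 + 370.1 = 6741.1 km = 6.7411×10⁶ m.
Circular speed v_c = √(μ/r) = 7690 m/s.
Escape speed v_esc = √(2μ/r) = √2 × v_c = 10870 m/s.
Δv = v_esc − v_c = 3185 m/s = 3.185 km/s.

Δv ≈ 3.19 km/s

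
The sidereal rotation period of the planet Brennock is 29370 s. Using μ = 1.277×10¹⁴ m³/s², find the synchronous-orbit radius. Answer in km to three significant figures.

r_sync ≈ 14100 km

A synchronous orbit has period T, so by Kepler's third law a = (μT²/4π²)^(1/3).
μT²/4π² = 1.277×10¹⁴ × (2.937×10⁴)² / 39.48 = 2.790×10²¹ m³.
a = 1.408×10⁷ m = 14078 km.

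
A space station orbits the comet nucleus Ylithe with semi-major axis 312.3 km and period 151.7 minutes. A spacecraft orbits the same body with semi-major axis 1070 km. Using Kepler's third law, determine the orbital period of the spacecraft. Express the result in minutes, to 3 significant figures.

T₂ ≈ 962 minutes

Kepler's third law: T² ∝ a³, so T₂ = T₁ (a₂/a₁)^(3/2).
a₂/a₁ = 3.426, (a₂/a₁)^(3/2) = 6.342.
T₂ = 151.7 × 6.342 = 962.1 minutes.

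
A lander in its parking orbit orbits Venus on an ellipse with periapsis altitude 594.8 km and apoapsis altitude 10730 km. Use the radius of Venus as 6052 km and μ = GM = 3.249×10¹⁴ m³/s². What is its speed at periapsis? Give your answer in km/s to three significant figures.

r_p = 6052 + 594.8 = 6646.8 km = 6.6468×10⁶ m.
r_a = 6052 + 10730 = 16782 km = 1.6782×10⁷ m.
Semi-major axis a = (r_p + r_a)/2 = 11714 km = 1.171×10⁷ m.
Vis-viva: v² = μ(2/r − 1/a) = 3.249×10¹⁴ × (3.009×10⁻⁷ − 8.537×10⁻⁸) = 7.003×10⁷ m²/s².
v = 8368 m/s = 8.368 km/s.

v ≈ 8.37 km/s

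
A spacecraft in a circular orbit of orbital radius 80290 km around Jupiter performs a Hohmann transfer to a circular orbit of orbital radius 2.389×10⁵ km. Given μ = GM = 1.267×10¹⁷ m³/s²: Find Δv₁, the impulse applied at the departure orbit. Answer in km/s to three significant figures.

Δv ≈ 8.88 km/s

r₁ = 80290 km = 8.029×10⁷ m.
r₂ = 2.389×10⁵ km = 2.389×10⁸ m.
Transfer ellipse a_t = (r₁ + r₂)/2 = 1.596×10⁸ m.
At r₁: circular v_c1 = √(μ/r₁) = 39720 m/s; transfer-perijove v_p = √[μ(2/r₁ − 1/a_t)] = 48600 m/s.
Δv₁ = v_p − v_c1 = 8878 m/s.
= 8.878 km/s.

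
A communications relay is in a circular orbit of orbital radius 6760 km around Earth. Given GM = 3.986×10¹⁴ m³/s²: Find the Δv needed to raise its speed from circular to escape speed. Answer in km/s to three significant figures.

r = 6760 km = 6.760×10⁶ m.
Circular speed v_c = √(μ/r) = 7679 m/s.
Escape speed v_esc = √(2μ/r) = √2 × v_c = 10860 m/s.
Δv = v_esc − v_c = 3181 m/s = 3.181 km/s.

Δv ≈ 3.18 km/s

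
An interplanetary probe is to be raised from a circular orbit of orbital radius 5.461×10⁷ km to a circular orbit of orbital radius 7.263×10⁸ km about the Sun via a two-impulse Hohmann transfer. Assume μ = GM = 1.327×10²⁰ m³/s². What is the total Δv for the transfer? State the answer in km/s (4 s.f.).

Δv_total ≈ 26.40 km/s

r₁ = 5.461×10⁷ km = 5.461×10¹⁰ m.
r₂ = 7.263×10⁸ km = 7.263×10¹¹ m.
Transfer ellipse a_t = (r₁ + r₂)/2 = 3.905×10¹¹ m.
At r₁: circular v_c1 = √(μ/r₁) = 49290 m/s; transfer-perihelion v_p = √[μ(2/r₁ − 1/a_t)] = 67230 m/s.
Δv₁ = v_p − v_c1 = 17940 m/s.
At r₂: circular v_c2 = √(μ/r₂) = 13520 m/s; transfer-aphelion v_a = √[μ(2/r₂ − 1/a_t)] = 5055 m/s.
Δv₂ = v_c2 − v_a = 8462 m/s.
Total Δv = Δv₁ + Δv₂ = 26400 m/s = 26.40 km/s.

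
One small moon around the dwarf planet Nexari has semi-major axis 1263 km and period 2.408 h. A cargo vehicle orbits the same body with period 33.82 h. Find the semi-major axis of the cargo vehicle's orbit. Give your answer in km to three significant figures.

a₂ ≈ 7350 km

Kepler's third law: a³ ∝ T², so a₂ = a₁ (T₂/T₁)^(2/3).
T₂/T₁ = 14.04, (T₂/T₁)^(2/3) = 5.821.
a₂ = 1263 × 5.821 = 7352 km.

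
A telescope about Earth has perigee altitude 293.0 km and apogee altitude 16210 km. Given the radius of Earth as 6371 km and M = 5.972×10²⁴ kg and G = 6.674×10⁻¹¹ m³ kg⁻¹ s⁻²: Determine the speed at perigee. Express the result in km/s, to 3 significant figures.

μ = GM = 6.674×10⁻¹¹ × 5.972×10²⁴ = 3.986×10¹⁴ m³/s².
r_p = 6371 + 293.0 = 6664.0 km = 6.6640×10⁶ m.
r_a = 6371 + 16210 = 22581 km = 2.2581×10⁷ m.
Semi-major axis a = (r_p + r_a)/2 = 14622 km = 1.462×10⁷ m.
Vis-viva: v² = μ(2/r − 1/a) = 3.986×10¹⁴ × (3.001×10⁻⁷ − 6.839×10⁻⁸) = 9.236×10⁷ m²/s².
v = 9611 m/s = 9.611 km/s.

v ≈ 9.61 km/s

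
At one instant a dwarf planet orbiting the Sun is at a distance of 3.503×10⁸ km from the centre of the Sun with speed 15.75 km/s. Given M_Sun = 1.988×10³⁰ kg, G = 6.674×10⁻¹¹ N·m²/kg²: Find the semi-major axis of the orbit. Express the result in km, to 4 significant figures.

a ≈ 2.604×10⁸ km

μ = GM = 6.674×10⁻¹¹ × 1.988×10³⁰ = 1.327×10²⁰ m³/s².
r = 3.503×10¹¹ m.
Specific orbital energy ε = v²/2 − μ/r = (15750)²/2 − 1.327×10²⁰/3.503×10¹¹ = -2.547×10⁸ J/kg.
Since ε = −μ/(2a), a = −μ/(2ε) = 2.604×10¹¹ m = 2.6043×10⁸ km.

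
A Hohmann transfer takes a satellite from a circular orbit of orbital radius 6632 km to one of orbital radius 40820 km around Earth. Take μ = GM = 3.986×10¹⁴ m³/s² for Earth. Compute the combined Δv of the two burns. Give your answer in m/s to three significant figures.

r₁ = 6632 km = 6.632×10⁶ m.
r₂ = 40820 km = 4.082×10⁷ m.
Transfer ellipse a_t = (r₁ + r₂)/2 = 2.373×10⁷ m.
At r₁: circular v_c1 = √(μ/r₁) = 7753 m/s; transfer-perigee v_p = √[μ(2/r₁ − 1/a_t)] = 10170 m/s.
Δv₁ = v_p − v_c1 = 2416 m/s.
At r₂: circular v_c2 = √(μ/r₂) = 3125 m/s; transfer-apogee v_a = √[μ(2/r₂ − 1/a_t)] = 1652 m/s.
Δv₂ = v_c2 − v_a = 1473 m/s.
Total Δv = Δv₁ + Δv₂ = 3889 m/s.

Δv_total ≈ 3890 m/s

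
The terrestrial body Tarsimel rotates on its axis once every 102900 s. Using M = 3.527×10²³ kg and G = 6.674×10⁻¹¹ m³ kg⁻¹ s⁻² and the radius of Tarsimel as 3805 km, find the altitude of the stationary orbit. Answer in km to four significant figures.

μ = GM = 6.674×10⁻¹¹ × 3.527×10²³ = 2.354×10¹³ m³/s².
A synchronous orbit has period T, so by Kepler's third law a = (μT²/4π²)^(1/3).
μT²/4π² = 2.354×10¹³ × (1.029×10⁵)² / 39.48 = 6.313×10²¹ m³.
a = 1.848×10⁷ m = 18482 km.
Altitude h = a − R = 18482 − 3805 = 14677 km.

h_sync ≈ 14680 km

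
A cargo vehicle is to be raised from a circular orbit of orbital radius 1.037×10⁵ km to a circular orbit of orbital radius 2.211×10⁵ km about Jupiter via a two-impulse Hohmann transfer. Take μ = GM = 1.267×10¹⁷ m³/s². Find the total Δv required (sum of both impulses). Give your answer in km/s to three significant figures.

r₁ = 1.037×10⁵ km = 1.037×10⁸ m.
r₂ = 2.211×10⁵ km = 2.211×10⁸ m.
Transfer ellipse a_t = (r₁ + r₂)/2 = 1.624×10⁸ m.
At r₁: circular v_c1 = √(μ/r₁) = 34950 m/s; transfer-perijove v_p = √[μ(2/r₁ − 1/a_t)] = 40780 m/s.
Δv₁ = v_p − v_c1 = 5831 m/s.
At r₂: circular v_c2 = √(μ/r₂) = 23940 m/s; transfer-apojove v_a = √[μ(2/r₂ − 1/a_t)] = 19130 m/s.
Δv₂ = v_c2 − v_a = 4809 m/s.
Total Δv = Δv₁ + Δv₂ = 10640 m/s = 10.64 km/s.

Δv_total ≈ 10.6 km/s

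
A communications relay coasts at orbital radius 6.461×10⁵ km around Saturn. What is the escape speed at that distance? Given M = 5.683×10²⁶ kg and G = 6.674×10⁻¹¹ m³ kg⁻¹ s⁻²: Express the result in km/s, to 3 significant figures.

v_esc ≈ 10.8 km/s

μ = GM = 6.674×10⁻¹¹ × 5.683×10²⁶ = 3.793×10¹⁶ m³/s².
r = 6.461×10⁵ km = 6.461×10⁸ m.
Escape speed v_esc = √(2μ/r) = √(2 × 3.793×10¹⁶ / 6.461×10⁸) = √(1.174×10⁸) = 10840 m/s.
= 10.84 km/s.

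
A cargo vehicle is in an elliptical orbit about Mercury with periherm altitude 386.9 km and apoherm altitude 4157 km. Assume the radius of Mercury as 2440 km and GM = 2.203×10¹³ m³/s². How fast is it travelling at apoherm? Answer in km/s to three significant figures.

r_p = 2440 + 386.9 = 2826.9 km = 2.8269×10⁶ m.
r_a = 2440 + 4157 = 6597.0 km = 6.5970×10⁶ m.
Semi-major axis a = (r_p + r_a)/2 = 4711.9 km = 4.712×10⁶ m.
Vis-viva: v² = μ(2/r − 1/a) = 2.203×10¹³ × (3.032×10⁻⁷ − 2.122×10⁻⁷) = 2.003×10⁶ m²/s².
v = 1415 m/s = 1.415 km/s.

v ≈ 1.42 km/s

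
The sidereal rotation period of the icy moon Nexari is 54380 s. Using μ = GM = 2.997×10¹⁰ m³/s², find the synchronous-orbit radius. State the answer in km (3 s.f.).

r_sync ≈ 1310 km

A synchronous orbit has period T, so by Kepler's third law a = (μT²/4π²)^(1/3).
μT²/4π² = 2.997×10¹⁰ × (5.438×10⁴)² / 39.48 = 2.245×10¹⁸ m³.
a = 1.309×10⁶ m = 1309.4 km.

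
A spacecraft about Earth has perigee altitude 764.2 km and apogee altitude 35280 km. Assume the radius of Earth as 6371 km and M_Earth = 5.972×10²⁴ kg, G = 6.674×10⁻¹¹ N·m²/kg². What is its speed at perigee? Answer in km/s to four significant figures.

μ = GM = 6.674×10⁻¹¹ × 5.972×10²⁴ = 3.986×10¹⁴ m³/s².
r_p = 6371 + 764.2 = 7135.2 km = 7.1352×10⁶ m.
r_a = 6371 + 35280 = 41651 km = 4.1651×10⁷ m.
Semi-major axis a = (r_p + r_a)/2 = 24393 km = 2.439×10⁷ m.
Vis-viva: v² = μ(2/r − 1/a) = 3.986×10¹⁴ × (2.803×10⁻⁷ − 4.100×10⁻⁸) = 9.538×10⁷ m²/s².
v = 9766 m/s = 9.766 km/s.

v ≈ 9.766 km/s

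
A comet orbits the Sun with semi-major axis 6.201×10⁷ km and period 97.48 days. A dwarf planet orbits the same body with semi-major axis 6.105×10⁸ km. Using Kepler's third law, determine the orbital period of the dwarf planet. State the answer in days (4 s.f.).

Kepler's third law: T² ∝ a³, so T₂ = T₁ (a₂/a₁)^(3/2).
a₂/a₁ = 9.845, (a₂/a₁)^(3/2) = 30.89.
T₂ = 97.48 × 30.89 = 3011 days.

T₂ ≈ 3011 days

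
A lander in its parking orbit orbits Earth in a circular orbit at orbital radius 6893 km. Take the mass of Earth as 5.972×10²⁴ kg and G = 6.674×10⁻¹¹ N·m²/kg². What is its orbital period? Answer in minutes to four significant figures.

μ = GM = 6.674×10⁻¹¹ × 5.972×10²⁴ = 3.986×10¹⁴ m³/s².
r = 6893 km = 6.893×10⁶ m.
Kepler's third law: T = 2π√(r³/μ) = 2π√((6.893×10⁶)³ / 3.986×10¹⁴).
r³/μ = 8.217×10⁵ s², so T = 2π × 9.065×10² = 5.696×10³ s.
Converting: 5.696×10³ s ÷ 60.00 = 94.93 minutes.

T ≈ 94.93 minutes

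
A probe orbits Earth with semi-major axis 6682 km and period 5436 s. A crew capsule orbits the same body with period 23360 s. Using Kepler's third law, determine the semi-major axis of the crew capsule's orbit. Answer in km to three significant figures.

Kepler's third law: a³ ∝ T², so a₂ = a₁ (T₂/T₁)^(2/3).
T₂/T₁ = 4.297, (T₂/T₁)^(2/3) = 2.643.
a₂ = 6682 × 2.643 = 17660 km.

a₂ ≈ 17700 km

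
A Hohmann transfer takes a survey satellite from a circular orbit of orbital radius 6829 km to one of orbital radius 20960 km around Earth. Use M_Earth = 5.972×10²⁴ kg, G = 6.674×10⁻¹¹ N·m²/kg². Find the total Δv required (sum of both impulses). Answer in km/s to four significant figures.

μ = GM = 6.674×10⁻¹¹ × 5.972×10²⁴ = 3.986×10¹⁴ m³/s².
r₁ = 6829 km = 6.829×10⁶ m.
r₂ = 20960 km = 2.096×10⁷ m.
Transfer ellipse a_t = (r₁ + r₂)/2 = 1.389×10⁷ m.
At r₁: circular v_c1 = √(μ/r₁) = 7640 m/s; transfer-perigee v_p = √[μ(2/r₁ − 1/a_t)] = 9383 m/s.
Δv₁ = v_p − v_c1 = 1743 m/s.
At r₂: circular v_c2 = √(μ/r₂) = 4361 m/s; transfer-apogee v_a = √[μ(2/r₂ − 1/a_t)] = 3057 m/s.
Δv₂ = v_c2 − v_a = 1304 m/s.
Total Δv = Δv₁ + Δv₂ = 3047 m/s = 3.047 km/s.

Δv_total ≈ 3.047 km/s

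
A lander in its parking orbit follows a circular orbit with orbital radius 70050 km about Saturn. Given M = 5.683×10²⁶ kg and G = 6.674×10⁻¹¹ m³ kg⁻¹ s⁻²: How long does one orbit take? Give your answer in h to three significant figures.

T ≈ 5.25 h

μ = GM = 6.674×10⁻¹¹ × 5.683×10²⁶ = 3.793×10¹⁶ m³/s².
r = 70050 km = 7.005×10⁷ m.
Kepler's third law: T = 2π√(r³/μ) = 2π√((7.005×10⁷)³ / 3.793×10¹⁶).
r³/μ = 9.063×10⁶ s², so T = 2π × 3.010×10³ = 1.892×10⁴ s.
Converting: 1.892×10⁴ s ÷ 3600 = 5.254 h.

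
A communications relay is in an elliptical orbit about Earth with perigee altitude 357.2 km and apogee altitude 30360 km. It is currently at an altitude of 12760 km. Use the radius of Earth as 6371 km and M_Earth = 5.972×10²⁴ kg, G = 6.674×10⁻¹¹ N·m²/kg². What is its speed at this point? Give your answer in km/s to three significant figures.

v ≈ 4.83 km/s

μ = GM = 6.674×10⁻¹¹ × 5.972×10²⁴ = 3.986×10¹⁴ m³/s².
r_p = 6371 + 357.2 = 6728.2 km = 6.7282×10⁶ m.
r_a = 6371 + 30360 = 36731 km = 3.6731×10⁷ m.
r = 6371 + 12760 = 19131 km = 1.913×10⁷ m.
Semi-major axis a = (r_p + r_a)/2 = 21730 km = 2.173×10⁷ m.
Vis-viva: v² = μ(2/r − 1/a) = 3.986×10¹⁴ × (1.045×10⁻⁷ − 4.602×10⁻⁸) = 2.333×10⁷ m²/s².
v = 4830 m/s = 4.830 km/s.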